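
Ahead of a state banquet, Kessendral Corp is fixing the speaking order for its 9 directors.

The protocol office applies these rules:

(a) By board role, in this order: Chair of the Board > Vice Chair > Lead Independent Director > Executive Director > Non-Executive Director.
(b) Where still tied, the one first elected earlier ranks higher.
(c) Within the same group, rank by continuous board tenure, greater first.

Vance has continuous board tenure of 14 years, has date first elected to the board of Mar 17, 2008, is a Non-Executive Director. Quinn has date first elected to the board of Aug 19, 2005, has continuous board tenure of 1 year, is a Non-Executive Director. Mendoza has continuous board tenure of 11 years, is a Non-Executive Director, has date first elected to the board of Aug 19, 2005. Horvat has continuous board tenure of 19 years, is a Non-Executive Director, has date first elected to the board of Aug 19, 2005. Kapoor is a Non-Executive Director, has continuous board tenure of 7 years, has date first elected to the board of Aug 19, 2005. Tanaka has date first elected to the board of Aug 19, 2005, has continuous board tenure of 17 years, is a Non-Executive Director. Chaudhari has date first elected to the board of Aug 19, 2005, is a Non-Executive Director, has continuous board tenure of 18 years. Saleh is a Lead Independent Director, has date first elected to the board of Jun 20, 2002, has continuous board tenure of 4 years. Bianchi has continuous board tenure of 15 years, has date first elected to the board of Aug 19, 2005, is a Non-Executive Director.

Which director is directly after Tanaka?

Bianchi

By board role: Saleh (Lead Independent Director); then Horvat, Chaudhari, Tanaka, Bianchi, Mendoza, Kapoor, Quinn and Vance (Non-Executive Director).
Among Horvat, Chaudhari, Tanaka, Bianchi, Mendoza, Kapoor, Quinn and Vance, by date first elected to the board (earlier first): Horvat, Chaudhari, Tanaka, Bianchi, Mendoza, Kapoor and Quinn (Aug 19, 2005) before Vance (Mar 17, 2008).
Among Horvat, Chaudhari, Tanaka, Bianchi, Mendoza, Kapoor and Quinn, by continuous board tenure (higher first): Horvat (19 years) before Chaudhari (18 years) before Tanaka (17 years) before Bianchi (15 years) before Mendoza (11 years) before Kapoor (7 years) before Quinn (1 year).
Order: Saleh, Horvat, Chaudhari, Tanaka, Bianchi, Mendoza, Kapoor, Quinn, Vance.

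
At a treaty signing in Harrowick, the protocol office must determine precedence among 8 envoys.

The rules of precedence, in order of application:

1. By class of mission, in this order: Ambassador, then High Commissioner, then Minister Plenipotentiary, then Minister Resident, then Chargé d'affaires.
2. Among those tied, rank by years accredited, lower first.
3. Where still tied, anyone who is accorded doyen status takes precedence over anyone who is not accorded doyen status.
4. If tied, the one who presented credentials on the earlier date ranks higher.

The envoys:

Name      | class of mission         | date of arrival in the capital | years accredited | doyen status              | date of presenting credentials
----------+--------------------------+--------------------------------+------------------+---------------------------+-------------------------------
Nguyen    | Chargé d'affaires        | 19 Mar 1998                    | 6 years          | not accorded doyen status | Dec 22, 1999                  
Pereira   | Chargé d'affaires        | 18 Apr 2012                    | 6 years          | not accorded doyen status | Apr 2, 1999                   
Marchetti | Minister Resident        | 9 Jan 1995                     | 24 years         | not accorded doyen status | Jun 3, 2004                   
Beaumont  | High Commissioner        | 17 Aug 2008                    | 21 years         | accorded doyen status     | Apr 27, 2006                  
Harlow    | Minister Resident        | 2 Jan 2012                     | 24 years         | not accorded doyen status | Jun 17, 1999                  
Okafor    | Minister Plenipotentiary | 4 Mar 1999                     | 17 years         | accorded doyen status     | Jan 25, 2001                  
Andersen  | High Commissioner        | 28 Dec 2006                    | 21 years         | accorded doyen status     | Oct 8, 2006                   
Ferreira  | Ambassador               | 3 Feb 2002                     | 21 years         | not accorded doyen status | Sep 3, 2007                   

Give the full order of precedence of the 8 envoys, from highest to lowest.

Ferreira, Beaumont, Andersen, Okafor, Harlow, Marchetti, Pereira, Nguyen

By class of mission: Ferreira (Ambassador); then Beaumont and Andersen (High Commissioner); then Okafor (Minister Plenipotentiary); then Harlow and Marchetti (Minister Resident); then Pereira and Nguyen (Chargé d'affaires).
Beaumont and Andersen both have years accredited 21 years, so the next rule applies.
Beaumont and Andersen are each accorded doyen status, so the next rule applies.
Among Beaumont and Andersen, by date of presenting credentials (earlier first): Beaumont (Apr 27, 2006) before Andersen (Oct 8, 2006).
Harlow and Marchetti both have years accredited 24 years, so the next rule applies.
Harlow and Marchetti are each not accorded doyen status, so the next rule applies.
Among Harlow and Marchetti, by date of presenting credentials (earlier first): Harlow (Jun 17, 1999) before Marchetti (Jun 3, 2004).
Pereira and Nguyen both have years accredited 6 years, so the next rule applies.
Pereira and Nguyen are each not accorded doyen status, so the next rule applies.
Among Pereira and Nguyen, by date of presenting credentials (earlier first): Pereira (Apr 2, 1999) before Nguyen (Dec 22, 1999).
Full order: Ferreira, Beaumont, Andersen, Okafor, Harlow, Marchetti, Pereira, Nguyen.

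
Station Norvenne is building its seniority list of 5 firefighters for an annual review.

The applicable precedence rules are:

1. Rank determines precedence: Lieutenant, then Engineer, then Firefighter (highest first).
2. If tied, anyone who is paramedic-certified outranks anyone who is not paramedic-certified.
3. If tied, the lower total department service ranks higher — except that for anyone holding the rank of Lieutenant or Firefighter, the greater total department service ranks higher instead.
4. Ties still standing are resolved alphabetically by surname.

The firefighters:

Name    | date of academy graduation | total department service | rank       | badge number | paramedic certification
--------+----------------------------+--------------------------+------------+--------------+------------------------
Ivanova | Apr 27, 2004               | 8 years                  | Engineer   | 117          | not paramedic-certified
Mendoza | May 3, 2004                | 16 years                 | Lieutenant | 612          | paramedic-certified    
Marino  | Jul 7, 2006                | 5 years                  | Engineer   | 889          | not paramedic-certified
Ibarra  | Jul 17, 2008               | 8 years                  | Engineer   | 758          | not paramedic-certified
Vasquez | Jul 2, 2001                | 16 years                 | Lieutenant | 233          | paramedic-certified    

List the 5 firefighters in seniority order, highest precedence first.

By rank: Mendoza and Vasquez (Lieutenant); then Marino, Ibarra and Ivanova (Engineer).
Mendoza and Vasquez are each paramedic-certified, so the next rule applies.
Mendoza and Vasquez both have total department service 16 years, so the next rule applies.
Among Mendoza and Vasquez, alphabetically by surname: Mendoza before Vasquez.
Marino, Ibarra and Ivanova are each not paramedic-certified, so the next rule applies.
Among Marino, Ibarra and Ivanova, by total department service (lower first): Marino (5 years) before Ibarra and Ivanova (8 years).
Among Ibarra and Ivanova, alphabetically by surname: Ibarra before Ivanova.
Full order: Mendoza, Vasquez, Marino, Ibarra, Ivanova.

Mendoza, Vasquez, Marino, Ibarra, Ivanova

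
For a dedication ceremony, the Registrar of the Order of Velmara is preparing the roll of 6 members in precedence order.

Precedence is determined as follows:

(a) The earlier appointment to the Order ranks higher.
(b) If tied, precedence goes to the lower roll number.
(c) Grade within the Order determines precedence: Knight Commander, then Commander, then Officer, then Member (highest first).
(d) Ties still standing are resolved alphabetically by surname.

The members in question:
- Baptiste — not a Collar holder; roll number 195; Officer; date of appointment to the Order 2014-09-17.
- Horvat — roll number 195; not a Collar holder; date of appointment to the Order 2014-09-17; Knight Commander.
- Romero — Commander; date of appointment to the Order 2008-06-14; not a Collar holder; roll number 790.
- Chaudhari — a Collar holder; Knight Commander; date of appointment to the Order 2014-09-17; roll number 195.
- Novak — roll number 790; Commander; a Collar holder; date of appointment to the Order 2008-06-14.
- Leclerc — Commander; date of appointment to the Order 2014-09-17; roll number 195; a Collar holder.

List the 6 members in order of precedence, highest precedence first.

Novak, Romero, Chaudhari, Horvat, Leclerc, Baptiste

By date of appointment to the Order (earlier first): Novak and Romero (both 2008-06-14); then Chaudhari, Horvat, Leclerc and Baptiste (each 2014-09-17).
Novak and Romero both have roll number 790, so the next rule applies.
Novak and Romero are each Commander, so the next rule applies.
Among Novak and Romero, alphabetically by surname: Novak before Romero.
Chaudhari, Horvat, Leclerc and Baptiste all have roll number 195, so the next rule applies.
Among Chaudhari, Horvat, Leclerc and Baptiste, by grade within the Order: Chaudhari and Horvat (Knight Commander) before Leclerc (Commander) before Baptiste (Officer).
Among Chaudhari and Horvat, alphabetically by surname: Chaudhari before Horvat.
Full order: Novak, Romero, Chaudhari, Horvat, Leclerc, Baptiste.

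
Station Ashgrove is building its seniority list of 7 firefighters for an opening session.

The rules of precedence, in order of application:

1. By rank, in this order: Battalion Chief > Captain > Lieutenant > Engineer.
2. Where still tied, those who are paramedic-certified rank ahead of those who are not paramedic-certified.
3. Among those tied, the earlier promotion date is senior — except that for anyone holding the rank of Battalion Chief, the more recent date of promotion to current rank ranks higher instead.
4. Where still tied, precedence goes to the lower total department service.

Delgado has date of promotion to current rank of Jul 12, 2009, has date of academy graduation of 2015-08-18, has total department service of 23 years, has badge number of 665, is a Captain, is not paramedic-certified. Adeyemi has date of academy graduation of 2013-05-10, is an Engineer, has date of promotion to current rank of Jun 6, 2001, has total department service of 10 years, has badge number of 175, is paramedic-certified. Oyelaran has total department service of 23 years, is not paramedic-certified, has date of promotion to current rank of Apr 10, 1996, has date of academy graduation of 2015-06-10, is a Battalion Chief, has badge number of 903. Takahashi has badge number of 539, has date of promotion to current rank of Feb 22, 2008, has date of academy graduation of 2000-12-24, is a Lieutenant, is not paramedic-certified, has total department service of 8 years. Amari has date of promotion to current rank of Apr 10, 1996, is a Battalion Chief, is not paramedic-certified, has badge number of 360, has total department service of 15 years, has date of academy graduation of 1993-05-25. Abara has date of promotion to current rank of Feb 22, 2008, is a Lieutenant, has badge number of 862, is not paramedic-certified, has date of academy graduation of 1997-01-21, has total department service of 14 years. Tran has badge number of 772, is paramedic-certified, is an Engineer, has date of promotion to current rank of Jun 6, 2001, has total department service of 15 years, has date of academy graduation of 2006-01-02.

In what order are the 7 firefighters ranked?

Amari, Oyelaran, Delgado, Takahashi, Abara, Adeyemi, Tran

By rank: Amari and Oyelaran (Battalion Chief); then Delgado (Captain); then Takahashi and Abara (Lieutenant); then Adeyemi and Tran (Engineer).
Amari and Oyelaran are each not paramedic-certified, so the next rule applies.
Amari and Oyelaran both have date of promotion to current rank Apr 10, 1996, so the next rule applies.
Among Amari and Oyelaran, by total department service (lower first): Amari (15 years) before Oyelaran (23 years).
Takahashi and Abara are each not paramedic-certified, so the next rule applies.
Takahashi and Abara both have date of promotion to current rank Feb 22, 2008, so the next rule applies.
Among Takahashi and Abara, by total department service (lower first): Takahashi (8 years) before Abara (14 years).
Adeyemi and Tran are each paramedic-certified, so the next rule applies.
Adeyemi and Tran both have date of promotion to current rank Jun 6, 2001, so the next rule applies.
Among Adeyemi and Tran, by total department service (lower first): Adeyemi (10 years) before Tran (15 years).
Full order: Amari, Oyelaran, Delgado, Takahashi, Abara, Adeyemi, Tran.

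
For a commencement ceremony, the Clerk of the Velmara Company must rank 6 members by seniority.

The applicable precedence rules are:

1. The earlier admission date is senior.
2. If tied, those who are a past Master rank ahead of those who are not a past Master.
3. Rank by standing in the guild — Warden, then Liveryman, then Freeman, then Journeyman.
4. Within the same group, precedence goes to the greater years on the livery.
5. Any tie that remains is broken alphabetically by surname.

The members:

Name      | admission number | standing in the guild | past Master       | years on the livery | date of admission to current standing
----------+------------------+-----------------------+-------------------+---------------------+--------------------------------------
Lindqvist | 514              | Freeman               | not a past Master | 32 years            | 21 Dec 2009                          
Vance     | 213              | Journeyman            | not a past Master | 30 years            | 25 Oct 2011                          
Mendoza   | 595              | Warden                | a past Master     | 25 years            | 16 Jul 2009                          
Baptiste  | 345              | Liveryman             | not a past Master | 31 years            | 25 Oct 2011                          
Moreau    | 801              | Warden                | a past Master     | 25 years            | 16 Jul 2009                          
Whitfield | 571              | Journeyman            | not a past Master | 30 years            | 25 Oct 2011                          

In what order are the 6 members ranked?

Mendoza, Moreau, Lindqvist, Baptiste, Vance, Whitfield

By date of admission to current standing (earlier first): Mendoza and Moreau (both 16 Jul 2009); then Lindqvist (21 Dec 2009); then Baptiste, Vance and Whitfield (each 25 Oct 2011).
Mendoza and Moreau are each a past Master, so the next rule applies.
Mendoza and Moreau are each Warden, so the next rule applies.
Mendoza and Moreau both have years on the livery 25 years, so the next rule applies.
Among Mendoza and Moreau, alphabetically by surname: Mendoza before Moreau.
Baptiste, Vance and Whitfield are each not a past Master, so the next rule applies.
Among Baptiste, Vance and Whitfield, by standing in the guild: Baptiste (Liveryman) before Vance and Whitfield (Journeyman).
Vance and Whitfield both have years on the livery 30 years, so the next rule applies.
Among Vance and Whitfield, alphabetically by surname: Vance before Whitfield.
Full order: Mendoza, Moreau, Lindqvist, Baptiste, Vance, Whitfield.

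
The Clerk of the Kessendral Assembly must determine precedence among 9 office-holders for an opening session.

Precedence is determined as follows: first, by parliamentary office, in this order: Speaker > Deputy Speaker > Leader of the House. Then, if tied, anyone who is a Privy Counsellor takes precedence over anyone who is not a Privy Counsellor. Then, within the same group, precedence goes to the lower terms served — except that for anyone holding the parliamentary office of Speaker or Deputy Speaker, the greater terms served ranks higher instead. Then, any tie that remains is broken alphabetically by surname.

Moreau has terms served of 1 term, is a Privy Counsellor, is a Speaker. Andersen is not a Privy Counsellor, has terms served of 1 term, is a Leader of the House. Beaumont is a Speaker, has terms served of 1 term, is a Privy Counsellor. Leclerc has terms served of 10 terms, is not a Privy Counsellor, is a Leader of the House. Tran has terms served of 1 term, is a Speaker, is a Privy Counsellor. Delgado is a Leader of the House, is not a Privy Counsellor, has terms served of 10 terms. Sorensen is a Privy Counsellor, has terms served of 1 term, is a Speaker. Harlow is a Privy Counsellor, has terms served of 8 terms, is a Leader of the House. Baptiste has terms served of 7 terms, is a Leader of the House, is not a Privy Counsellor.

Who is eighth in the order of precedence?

By parliamentary office: Beaumont, Moreau, Sorensen and Tran (Speaker); then Harlow, Andersen, Baptiste, Delgado and Leclerc (Leader of the House).
Beaumont, Moreau, Sorensen and Tran are each a Privy Counsellor, so the next rule applies.
Beaumont, Moreau, Sorensen and Tran all have terms served 1 term, so the next rule applies.
Among Beaumont, Moreau, Sorensen and Tran, alphabetically by surname: Beaumont before Moreau before Sorensen before Tran.
Among Harlow, Andersen, Baptiste, Delgado and Leclerc, a Privy Counsellor before not a Privy Counsellor: Harlow (a Privy Counsellor) before Andersen, Baptiste, Delgado and Leclerc (not a Privy Counsellor).
Among Andersen, Baptiste, Delgado and Leclerc, by terms served (lower first): Andersen (1 term) before Baptiste (7 terms) before Delgado and Leclerc (10 terms).
Among Delgado and Leclerc, alphabetically by surname: Delgado before Leclerc.
Order: Beaumont, Moreau, Sorensen, Tran, Harlow, Andersen, Baptiste, Delgado, Leclerc.

Delgado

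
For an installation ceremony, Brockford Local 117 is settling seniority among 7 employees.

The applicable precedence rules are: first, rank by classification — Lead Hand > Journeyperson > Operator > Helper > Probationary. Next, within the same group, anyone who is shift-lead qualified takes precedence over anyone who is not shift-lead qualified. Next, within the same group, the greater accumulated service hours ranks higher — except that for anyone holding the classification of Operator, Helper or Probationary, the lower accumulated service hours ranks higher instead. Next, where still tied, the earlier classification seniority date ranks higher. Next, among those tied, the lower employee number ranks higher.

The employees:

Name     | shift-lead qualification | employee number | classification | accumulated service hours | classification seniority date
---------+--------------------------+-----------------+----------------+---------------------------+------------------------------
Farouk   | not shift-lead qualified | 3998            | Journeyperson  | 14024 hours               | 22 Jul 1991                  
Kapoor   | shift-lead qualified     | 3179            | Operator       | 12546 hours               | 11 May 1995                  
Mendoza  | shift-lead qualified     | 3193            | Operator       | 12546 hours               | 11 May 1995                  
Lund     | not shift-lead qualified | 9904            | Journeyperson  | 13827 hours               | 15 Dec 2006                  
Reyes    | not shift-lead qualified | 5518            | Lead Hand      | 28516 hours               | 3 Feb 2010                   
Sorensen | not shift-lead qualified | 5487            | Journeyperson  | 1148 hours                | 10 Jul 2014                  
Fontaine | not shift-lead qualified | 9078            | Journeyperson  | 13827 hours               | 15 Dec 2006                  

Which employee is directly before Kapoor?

By classification: Reyes (Lead Hand); then Farouk, Fontaine, Lund and Sorensen (Journeyperson); then Kapoor and Mendoza (Operator).
Farouk, Fontaine, Lund and Sorensen are each not shift-lead qualified, so the next rule applies.
Among Farouk, Fontaine, Lund and Sorensen, by accumulated service hours (higher first): Farouk (14024 hours) before Fontaine and Lund (13827 hours) before Sorensen (1148 hours).
Fontaine and Lund both have classification seniority date 15 Dec 2006, so the next rule applies.
Among Fontaine and Lund, by employee number (lower first): Fontaine (9078) before Lund (9904).
Kapoor and Mendoza are each shift-lead qualified, so the next rule applies.
Kapoor and Mendoza both have accumulated service hours 12546 hours, so the next rule applies.
Kapoor and Mendoza both have classification seniority date 11 May 1995, so the next rule applies.
Among Kapoor and Mendoza, by employee number (lower first): Kapoor (3179) before Mendoza (3193).
Order: Reyes, Farouk, Fontaine, Lund, Sorensen, Kapoor, Mendoza.

Sorensen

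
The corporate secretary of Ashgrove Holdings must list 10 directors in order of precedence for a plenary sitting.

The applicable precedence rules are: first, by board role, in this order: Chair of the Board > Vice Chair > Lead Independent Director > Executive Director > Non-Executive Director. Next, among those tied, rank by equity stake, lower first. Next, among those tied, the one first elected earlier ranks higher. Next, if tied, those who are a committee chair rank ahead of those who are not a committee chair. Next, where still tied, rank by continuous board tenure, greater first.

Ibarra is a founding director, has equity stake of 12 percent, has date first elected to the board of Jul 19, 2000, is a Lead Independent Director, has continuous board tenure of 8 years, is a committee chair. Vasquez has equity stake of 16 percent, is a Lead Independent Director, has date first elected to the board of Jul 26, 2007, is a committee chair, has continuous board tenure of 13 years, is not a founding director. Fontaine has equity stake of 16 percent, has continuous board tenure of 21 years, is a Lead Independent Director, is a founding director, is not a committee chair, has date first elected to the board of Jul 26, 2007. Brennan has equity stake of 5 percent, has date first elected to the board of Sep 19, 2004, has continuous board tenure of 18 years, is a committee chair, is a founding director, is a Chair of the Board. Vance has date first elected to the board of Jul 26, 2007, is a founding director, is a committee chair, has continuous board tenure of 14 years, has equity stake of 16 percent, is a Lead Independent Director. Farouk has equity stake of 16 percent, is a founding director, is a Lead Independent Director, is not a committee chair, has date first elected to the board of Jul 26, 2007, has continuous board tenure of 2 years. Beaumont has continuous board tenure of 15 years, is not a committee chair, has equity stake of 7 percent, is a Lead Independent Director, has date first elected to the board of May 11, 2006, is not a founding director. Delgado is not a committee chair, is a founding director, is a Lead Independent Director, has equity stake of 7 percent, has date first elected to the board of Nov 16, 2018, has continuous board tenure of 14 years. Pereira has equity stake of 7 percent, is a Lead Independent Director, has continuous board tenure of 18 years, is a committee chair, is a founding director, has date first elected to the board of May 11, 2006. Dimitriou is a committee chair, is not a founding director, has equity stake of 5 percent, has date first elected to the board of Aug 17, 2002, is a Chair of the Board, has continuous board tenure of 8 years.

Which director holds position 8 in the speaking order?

Vasquez

By board role: Dimitriou and Brennan (Chair of the Board); then Pereira, Beaumont, Delgado, Ibarra, Vance, Vasquez, Fontaine and Farouk (Lead Independent Director).
Dimitriou and Brennan both have equity stake 5 percent, so the next rule applies.
Among Dimitriou and Brennan, by date first elected to the board (earlier first): Dimitriou (Aug 17, 2002) before Brennan (Sep 19, 2004).
Among Pereira, Beaumont, Delgado, Ibarra, Vance, Vasquez, Fontaine and Farouk, by equity stake (lower first): Pereira, Beaumont and Delgado (7 percent) before Ibarra (12 percent) before Vance, Vasquez, Fontaine and Farouk (16 percent).
Among Pereira, Beaumont and Delgado, by date first elected to the board (earlier first): Pereira and Beaumont (May 11, 2006) before Delgado (Nov 16, 2018).
Among Pereira and Beaumont, a committee chair before not a committee chair: Pereira (a committee chair) before Beaumont (not a committee chair).
Vance, Vasquez, Fontaine and Farouk all have date first elected to the board Jul 26, 2007, so the next rule applies.
Among Vance, Vasquez, Fontaine and Farouk, a committee chair before not a committee chair: Vance and Vasquez (a committee chair) before Fontaine and Farouk (not a committee chair).
Among Vance and Vasquez, by continuous board tenure (higher first): Vance (14 years) before Vasquez (13 years).
Among Fontaine and Farouk, by continuous board tenure (higher first): Fontaine (21 years) before Farouk (2 years).
Order: Dimitriou, Brennan, Pereira, Beaumont, Delgado, Ibarra, Vance, Vasquez, Fontaine, Farouk.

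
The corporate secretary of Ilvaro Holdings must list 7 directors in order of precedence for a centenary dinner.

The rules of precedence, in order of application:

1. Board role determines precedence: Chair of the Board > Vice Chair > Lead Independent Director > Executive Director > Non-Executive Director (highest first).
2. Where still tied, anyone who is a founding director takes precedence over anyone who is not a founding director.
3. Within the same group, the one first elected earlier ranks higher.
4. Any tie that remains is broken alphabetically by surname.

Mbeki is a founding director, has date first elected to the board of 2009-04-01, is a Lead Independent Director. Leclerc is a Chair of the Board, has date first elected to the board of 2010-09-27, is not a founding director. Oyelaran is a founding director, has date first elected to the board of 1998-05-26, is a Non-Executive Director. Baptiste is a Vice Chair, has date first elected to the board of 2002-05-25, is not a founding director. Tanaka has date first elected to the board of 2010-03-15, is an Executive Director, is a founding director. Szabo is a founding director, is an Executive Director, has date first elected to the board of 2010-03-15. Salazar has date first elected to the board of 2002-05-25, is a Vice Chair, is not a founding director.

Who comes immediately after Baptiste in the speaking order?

Salazar

By board role: Leclerc (Chair of the Board); then Baptiste and Salazar (Vice Chair); then Mbeki (Lead Independent Director); then Szabo and Tanaka (Executive Director); then Oyelaran (Non-Executive Director).
Baptiste and Salazar are each not a founding director, so the next rule applies.
Baptiste and Salazar both have date first elected to the board 2002-05-25, so the next rule applies.
Among Baptiste and Salazar, alphabetically by surname: Baptiste before Salazar.
Szabo and Tanaka are each a founding director, so the next rule applies.
Szabo and Tanaka both have date first elected to the board 2010-03-15, so the next rule applies.
Among Szabo and Tanaka, alphabetically by surname: Szabo before Tanaka.
Order: Leclerc, Baptiste, Salazar, Mbeki, Szabo, Tanaka, Oyelaran.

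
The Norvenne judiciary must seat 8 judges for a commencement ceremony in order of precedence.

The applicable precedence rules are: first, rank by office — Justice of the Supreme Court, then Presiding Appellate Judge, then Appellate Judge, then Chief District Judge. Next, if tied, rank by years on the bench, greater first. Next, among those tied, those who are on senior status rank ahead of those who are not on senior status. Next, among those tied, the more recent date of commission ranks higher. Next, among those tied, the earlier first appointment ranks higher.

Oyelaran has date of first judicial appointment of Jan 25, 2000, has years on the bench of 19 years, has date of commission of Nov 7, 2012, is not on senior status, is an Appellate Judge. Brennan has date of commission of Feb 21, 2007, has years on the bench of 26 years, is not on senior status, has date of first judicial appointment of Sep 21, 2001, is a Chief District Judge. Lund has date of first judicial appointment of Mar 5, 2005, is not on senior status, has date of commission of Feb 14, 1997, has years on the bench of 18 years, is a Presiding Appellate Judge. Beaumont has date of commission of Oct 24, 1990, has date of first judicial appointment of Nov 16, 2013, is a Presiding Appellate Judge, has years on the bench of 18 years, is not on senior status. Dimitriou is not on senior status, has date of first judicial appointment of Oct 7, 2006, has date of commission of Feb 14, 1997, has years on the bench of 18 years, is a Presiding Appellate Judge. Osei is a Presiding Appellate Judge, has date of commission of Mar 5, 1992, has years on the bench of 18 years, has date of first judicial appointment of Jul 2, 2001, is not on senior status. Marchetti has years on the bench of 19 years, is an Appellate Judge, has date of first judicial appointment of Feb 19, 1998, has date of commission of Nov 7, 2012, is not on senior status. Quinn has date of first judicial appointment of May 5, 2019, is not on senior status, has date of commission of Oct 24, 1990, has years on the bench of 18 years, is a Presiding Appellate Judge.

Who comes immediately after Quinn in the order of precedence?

Marchetti

By office: Lund, Dimitriou, Osei, Beaumont and Quinn (Presiding Appellate Judge); then Marchetti and Oyelaran (Appellate Judge); then Brennan (Chief District Judge).
Lund, Dimitriou, Osei, Beaumont and Quinn all have years on the bench 18 years, so the next rule applies.
Lund, Dimitriou, Osei, Beaumont and Quinn are each not on senior status, so the next rule applies.
Among Lund, Dimitriou, Osei, Beaumont and Quinn, by date of commission (later first): Lund and Dimitriou (Feb 14, 1997) before Osei (Mar 5, 1992) before Beaumont and Quinn (Oct 24, 1990).
Among Lund and Dimitriou, by date of first judicial appointment (earlier first): Lund (Mar 5, 2005) before Dimitriou (Oct 7, 2006).
Among Beaumont and Quinn, by date of first judicial appointment (earlier first): Beaumont (Nov 16, 2013) before Quinn (May 5, 2019).
Marchetti and Oyelaran both have years on the bench 19 years, so the next rule applies.
Marchetti and Oyelaran are each not on senior status, so the next rule applies.
Marchetti and Oyelaran both have date of commission Nov 7, 2012, so the next rule applies.
Among Marchetti and Oyelaran, by date of first judicial appointment (earlier first): Marchetti (Feb 19, 1998) before Oyelaran (Jan 25, 2000).
Order: Lund, Dimitriou, Osei, Beaumont, Quinn, Marchetti, Oyelaran, Brennan.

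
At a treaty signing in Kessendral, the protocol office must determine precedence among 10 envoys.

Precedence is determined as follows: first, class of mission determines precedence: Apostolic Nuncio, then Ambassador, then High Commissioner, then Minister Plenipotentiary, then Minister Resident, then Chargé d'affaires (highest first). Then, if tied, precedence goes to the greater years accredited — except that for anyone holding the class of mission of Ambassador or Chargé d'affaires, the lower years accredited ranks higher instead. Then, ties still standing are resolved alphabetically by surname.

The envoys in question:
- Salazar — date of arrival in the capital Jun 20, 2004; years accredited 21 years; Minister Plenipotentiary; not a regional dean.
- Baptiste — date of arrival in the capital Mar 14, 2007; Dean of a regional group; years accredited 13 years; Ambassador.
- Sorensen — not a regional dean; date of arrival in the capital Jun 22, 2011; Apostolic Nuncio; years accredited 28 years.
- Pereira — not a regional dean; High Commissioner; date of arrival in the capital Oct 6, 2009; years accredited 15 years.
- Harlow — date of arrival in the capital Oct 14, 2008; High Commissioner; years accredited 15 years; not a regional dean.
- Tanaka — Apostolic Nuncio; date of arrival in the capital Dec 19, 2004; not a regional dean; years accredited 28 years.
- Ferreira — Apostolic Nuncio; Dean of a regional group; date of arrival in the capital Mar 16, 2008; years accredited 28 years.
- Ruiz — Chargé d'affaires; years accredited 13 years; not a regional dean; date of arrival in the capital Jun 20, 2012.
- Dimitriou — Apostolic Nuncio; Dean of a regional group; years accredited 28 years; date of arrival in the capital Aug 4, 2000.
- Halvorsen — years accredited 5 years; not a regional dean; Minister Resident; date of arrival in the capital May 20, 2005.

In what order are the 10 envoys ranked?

By class of mission: Dimitriou, Ferreira, Sorensen and Tanaka (Apostolic Nuncio); then Baptiste (Ambassador); then Harlow and Pereira (High Commissioner); then Salazar (Minister Plenipotentiary); then Halvorsen (Minister Resident); then Ruiz (Chargé d'affaires).
Dimitriou, Ferreira, Sorensen and Tanaka all have years accredited 28 years, so the next rule applies.
Among Dimitriou, Ferreira, Sorensen and Tanaka, alphabetically by surname: Dimitriou before Ferreira before Sorensen before Tanaka.
Harlow and Pereira both have years accredited 15 years, so the next rule applies.
Among Harlow and Pereira, alphabetically by surname: Harlow before Pereira.
Full order: Dimitriou, Ferreira, Sorensen, Tanaka, Baptiste, Harlow, Pereira, Salazar, Halvorsen, Ruiz.

Dimitriou, Ferreira, Sorensen, Tanaka, Baptiste, Harlow, Pereira, Salazar, Halvorsen, Ruiz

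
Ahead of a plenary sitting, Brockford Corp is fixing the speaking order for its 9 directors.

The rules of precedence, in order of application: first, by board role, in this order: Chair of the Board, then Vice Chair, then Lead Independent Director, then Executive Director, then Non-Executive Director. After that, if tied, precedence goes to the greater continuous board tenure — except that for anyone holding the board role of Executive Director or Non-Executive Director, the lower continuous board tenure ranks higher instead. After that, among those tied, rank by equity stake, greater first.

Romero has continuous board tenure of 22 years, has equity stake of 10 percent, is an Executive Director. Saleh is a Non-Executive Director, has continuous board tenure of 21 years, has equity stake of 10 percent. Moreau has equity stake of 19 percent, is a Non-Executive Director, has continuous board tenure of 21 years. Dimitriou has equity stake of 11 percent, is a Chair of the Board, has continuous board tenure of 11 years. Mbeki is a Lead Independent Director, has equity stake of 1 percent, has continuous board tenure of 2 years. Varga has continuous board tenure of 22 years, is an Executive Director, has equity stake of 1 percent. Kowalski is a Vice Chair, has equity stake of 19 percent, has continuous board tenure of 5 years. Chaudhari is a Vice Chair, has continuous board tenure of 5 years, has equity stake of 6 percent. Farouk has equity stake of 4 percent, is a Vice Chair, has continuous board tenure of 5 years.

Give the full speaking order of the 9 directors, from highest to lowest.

Dimitriou, Kowalski, Chaudhari, Farouk, Mbeki, Romero, Varga, Moreau, Saleh

By board role: Dimitriou (Chair of the Board); then Kowalski, Chaudhari and Farouk (Vice Chair); then Mbeki (Lead Independent Director); then Romero and Varga (Executive Director); then Moreau and Saleh (Non-Executive Director).
Kowalski, Chaudhari and Farouk all have continuous board tenure 5 years, so the next rule applies.
Among Kowalski, Chaudhari and Farouk, by equity stake (higher first): Kowalski (19 percent) before Chaudhari (6 percent) before Farouk (4 percent).
Romero and Varga both have continuous board tenure 22 years, so the next rule applies.
Among Romero and Varga, by equity stake (higher first): Romero (10 percent) before Varga (1 percent).
Moreau and Saleh both have continuous board tenure 21 years, so the next rule applies.
Among Moreau and Saleh, by equity stake (higher first): Moreau (19 percent) before Saleh (10 percent).
Full order: Dimitriou, Kowalski, Chaudhari, Farouk, Mbeki, Romero, Varga, Moreau, Saleh.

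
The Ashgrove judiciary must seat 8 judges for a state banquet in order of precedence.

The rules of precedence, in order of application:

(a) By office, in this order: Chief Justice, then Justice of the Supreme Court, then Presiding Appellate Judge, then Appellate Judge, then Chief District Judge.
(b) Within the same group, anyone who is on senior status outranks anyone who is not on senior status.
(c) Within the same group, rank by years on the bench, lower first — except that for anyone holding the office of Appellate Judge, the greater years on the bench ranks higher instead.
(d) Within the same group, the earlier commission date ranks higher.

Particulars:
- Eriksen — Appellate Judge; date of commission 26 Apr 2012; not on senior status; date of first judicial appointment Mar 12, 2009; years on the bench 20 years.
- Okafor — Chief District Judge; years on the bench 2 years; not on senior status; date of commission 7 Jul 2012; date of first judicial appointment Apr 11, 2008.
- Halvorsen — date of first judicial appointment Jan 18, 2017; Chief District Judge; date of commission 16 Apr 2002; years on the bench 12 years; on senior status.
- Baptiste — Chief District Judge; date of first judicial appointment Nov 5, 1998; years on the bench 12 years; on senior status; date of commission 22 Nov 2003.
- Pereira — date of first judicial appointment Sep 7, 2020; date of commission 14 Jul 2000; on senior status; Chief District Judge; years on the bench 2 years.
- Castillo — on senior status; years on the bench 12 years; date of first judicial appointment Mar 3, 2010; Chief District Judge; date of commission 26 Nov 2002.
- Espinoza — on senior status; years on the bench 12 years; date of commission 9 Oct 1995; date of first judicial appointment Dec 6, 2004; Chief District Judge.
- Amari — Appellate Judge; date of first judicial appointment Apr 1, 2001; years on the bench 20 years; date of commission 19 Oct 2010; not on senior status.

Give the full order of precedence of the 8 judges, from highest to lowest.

Amari, Eriksen, Pereira, Espinoza, Halvorsen, Castillo, Baptiste, Okafor

By office: Amari and Eriksen (Appellate Judge); then Pereira, Espinoza, Halvorsen, Castillo, Baptiste and Okafor (Chief District Judge).
Amari and Eriksen are each not on senior status, so the next rule applies.
Amari and Eriksen both have years on the bench 20 years, so the next rule applies.
Among Amari and Eriksen, by date of commission (earlier first): Amari (19 Oct 2010) before Eriksen (26 Apr 2012).
Among Pereira, Espinoza, Halvorsen, Castillo, Baptiste and Okafor, on senior status before not on senior status: Pereira, Espinoza, Halvorsen, Castillo and Baptiste (on senior status) before Okafor (not on senior status).
Among Pereira, Espinoza, Halvorsen, Castillo and Baptiste, by years on the bench (lower first): Pereira (2 years) before Espinoza, Halvorsen, Castillo and Baptiste (12 years).
Among Espinoza, Halvorsen, Castillo and Baptiste, by date of commission (earlier first): Espinoza (9 Oct 1995) before Halvorsen (16 Apr 2002) before Castillo (26 Nov 2002) before Baptiste (22 Nov 2003).
Full order: Amari, Eriksen, Pereira, Espinoza, Halvorsen, Castillo, Baptiste, Okafor.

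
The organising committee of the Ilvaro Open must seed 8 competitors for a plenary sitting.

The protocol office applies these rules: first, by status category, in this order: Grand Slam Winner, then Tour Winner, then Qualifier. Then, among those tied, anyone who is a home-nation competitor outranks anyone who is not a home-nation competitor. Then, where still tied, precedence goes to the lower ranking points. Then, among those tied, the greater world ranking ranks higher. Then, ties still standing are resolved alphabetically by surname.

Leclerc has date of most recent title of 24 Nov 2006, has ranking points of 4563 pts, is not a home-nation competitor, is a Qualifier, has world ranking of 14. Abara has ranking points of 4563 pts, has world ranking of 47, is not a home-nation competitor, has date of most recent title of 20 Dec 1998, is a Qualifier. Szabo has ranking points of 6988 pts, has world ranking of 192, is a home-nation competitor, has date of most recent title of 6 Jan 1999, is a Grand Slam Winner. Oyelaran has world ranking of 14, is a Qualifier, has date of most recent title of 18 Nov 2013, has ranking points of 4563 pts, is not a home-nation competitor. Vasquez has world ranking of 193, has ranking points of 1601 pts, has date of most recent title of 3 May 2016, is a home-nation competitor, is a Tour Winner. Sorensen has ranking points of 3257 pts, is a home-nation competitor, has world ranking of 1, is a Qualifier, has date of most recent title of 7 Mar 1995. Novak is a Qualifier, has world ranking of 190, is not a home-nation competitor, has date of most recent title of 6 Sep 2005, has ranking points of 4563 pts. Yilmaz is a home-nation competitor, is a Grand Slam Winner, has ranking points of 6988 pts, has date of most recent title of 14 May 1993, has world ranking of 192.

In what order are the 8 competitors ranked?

Szabo, Yilmaz, Vasquez, Sorensen, Novak, Abara, Leclerc, Oyelaran

By status category: Szabo and Yilmaz (Grand Slam Winner); then Vasquez (Tour Winner); then Sorensen, Novak, Abara, Leclerc and Oyelaran (Qualifier).
Szabo and Yilmaz are each a home-nation competitor, so the next rule applies.
Szabo and Yilmaz both have ranking points 6988 pts, so the next rule applies.
Szabo and Yilmaz both have world ranking 192, so the next rule applies.
Among Szabo and Yilmaz, alphabetically by surname: Szabo before Yilmaz.
Among Sorensen, Novak, Abara, Leclerc and Oyelaran, a home-nation competitor before not a home-nation competitor: Sorensen (a home-nation competitor) before Novak, Abara, Leclerc and Oyelaran (not a home-nation competitor).
Novak, Abara, Leclerc and Oyelaran all have ranking points 4563 pts, so the next rule applies.
Among Novak, Abara, Leclerc and Oyelaran, by world ranking (higher first): Novak (190) before Abara (47) before Leclerc and Oyelaran (14).
Among Leclerc and Oyelaran, alphabetically by surname: Leclerc before Oyelaran.
Full order: Szabo, Yilmaz, Vasquez, Sorensen, Novak, Abara, Leclerc, Oyelaran.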